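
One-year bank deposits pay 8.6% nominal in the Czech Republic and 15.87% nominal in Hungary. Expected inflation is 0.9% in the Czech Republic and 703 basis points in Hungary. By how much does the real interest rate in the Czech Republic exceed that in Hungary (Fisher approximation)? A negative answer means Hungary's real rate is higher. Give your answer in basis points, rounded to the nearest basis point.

The Czech Republic: 8.6% − 0.9% = 7.700%
Hungary: 15.87% − 7.03% = 8.840%
Differential = -1.140% → -114 basis points.

-114 basis points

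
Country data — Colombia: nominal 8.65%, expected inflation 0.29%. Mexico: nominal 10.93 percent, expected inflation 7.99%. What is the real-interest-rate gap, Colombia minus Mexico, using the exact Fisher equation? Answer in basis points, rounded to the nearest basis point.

561 basis points

Colombia: (1 + 0.0865)/(1 + 0.0029) − 1 = 8.3358%
Mexico: (1 + 0.1093)/(1 + 0.0799) − 1 = 2.7225%
Differential = 8.3358% − 2.7225% = 5.6134% → 561 basis points.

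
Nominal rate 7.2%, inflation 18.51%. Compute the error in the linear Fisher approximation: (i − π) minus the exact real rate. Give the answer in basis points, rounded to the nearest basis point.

Approximate: r ≈ 7.200% − 18.510% = -11.3100%
Exact: (1 + 0.0720)/(1 + 0.1851) − 1 = -9.5435%
Error = -11.3100% − (-9.5435%) = -1.7665% → -177 basis points.

-177 basis points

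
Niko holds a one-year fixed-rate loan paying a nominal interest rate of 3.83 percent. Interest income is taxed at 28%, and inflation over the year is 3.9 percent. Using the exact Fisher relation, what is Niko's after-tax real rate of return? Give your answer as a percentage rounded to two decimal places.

After-tax nominal return = 3.83% × (1 − 0.28) = 2.7576%.
1 + r = 1.027576 / 1.03900 = 0.989005
After-tax real rate = 0.989005 − 1 → -1.10%.

-1.10%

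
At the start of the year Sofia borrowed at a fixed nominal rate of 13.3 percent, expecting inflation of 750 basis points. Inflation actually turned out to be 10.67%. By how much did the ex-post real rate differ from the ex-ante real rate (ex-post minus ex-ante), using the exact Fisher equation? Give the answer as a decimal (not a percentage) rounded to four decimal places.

Ex-ante: (1 + 0.1330)/(1 + 0.0750) − 1 = 5.3953%
Ex-post: (1 + 0.1330)/(1 + 0.1067) − 1 = 2.3764%
Difference (ex-post − ex-ante) = -3.0189% → -0.0302.

-0.0302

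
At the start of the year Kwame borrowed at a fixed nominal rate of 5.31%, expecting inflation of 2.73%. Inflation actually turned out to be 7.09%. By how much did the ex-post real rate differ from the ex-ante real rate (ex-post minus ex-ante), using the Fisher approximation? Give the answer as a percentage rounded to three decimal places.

Ex-ante: 5.31% − 2.73% = 2.580%
Ex-post: 5.31% − 7.09% = -1.780%
Difference (ex-post − ex-ante) = -4.3600% → -4.360%.

-4.360%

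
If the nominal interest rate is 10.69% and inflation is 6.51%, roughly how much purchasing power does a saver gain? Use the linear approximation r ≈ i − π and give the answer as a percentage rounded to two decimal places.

4.18%

r ≈ i − π = 10.69% − 6.51% = 4.18%.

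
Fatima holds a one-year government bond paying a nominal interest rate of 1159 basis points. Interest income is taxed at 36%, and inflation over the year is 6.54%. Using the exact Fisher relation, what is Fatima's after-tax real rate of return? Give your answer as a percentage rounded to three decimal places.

0.824%

After-tax nominal return = 11.59% × (1 − 0.36) = 7.4176%.
1 + r = 1.074176 / 1.06540 = 1.008237
After-tax real rate = 1.008237 − 1 → 0.824%.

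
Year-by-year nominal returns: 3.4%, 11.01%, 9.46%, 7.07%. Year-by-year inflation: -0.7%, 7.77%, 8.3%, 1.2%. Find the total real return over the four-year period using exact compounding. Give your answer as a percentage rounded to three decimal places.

Compound the nominal returns: 1.0340 × 1.1101 × 1.0946 × 1.0707 = 1.345259.
Compound inflation: 0.9930 × 1.0777 × 1.0830 × 1.0120 = 1.172887.
Deflate: 1.345259 / 1.172887 = 1.146964.
Total real return = 1.146964 − 1 → 14.696%.

14.696%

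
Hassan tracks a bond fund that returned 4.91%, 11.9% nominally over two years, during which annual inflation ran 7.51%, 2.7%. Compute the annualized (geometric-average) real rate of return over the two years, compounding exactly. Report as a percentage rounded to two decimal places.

Compound the nominal returns: 1.0491 × 1.1190 = 1.17394290.
Compound inflation: 1.0751 × 1.0270 = 1.10412770.
Deflate: 1.17394290 / 1.10412770 = 1.06323109.
Annualized real rate = 1.06323109^(1/2) − 1 = 3.1131% → 3.11%.

3.11%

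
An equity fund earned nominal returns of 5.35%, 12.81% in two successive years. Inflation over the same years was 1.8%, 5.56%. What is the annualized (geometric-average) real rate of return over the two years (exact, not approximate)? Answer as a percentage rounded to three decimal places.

Compound the nominal returns: 1.0535 × 1.1281 = 1.18845335.
Compound inflation: 1.0180 × 1.0556 = 1.07460080.
Deflate: 1.18845335 / 1.07460080 = 1.10594869.
Annualized real rate = 1.10594869^(1/2) − 1 = 5.1641% → 5.164%.

5.164%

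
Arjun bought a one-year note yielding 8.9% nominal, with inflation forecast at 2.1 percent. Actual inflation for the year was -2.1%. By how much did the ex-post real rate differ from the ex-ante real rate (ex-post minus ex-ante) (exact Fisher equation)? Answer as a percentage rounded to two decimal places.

4.58%

Ex-ante: (1 + 0.0890)/(1 + 0.0210) − 1 = 6.6601%
Ex-post: (1 + 0.0890)/(1 − 0.0210) − 1 = 11.2360%
Difference (ex-post − ex-ante) = 4.5758% → 4.58%.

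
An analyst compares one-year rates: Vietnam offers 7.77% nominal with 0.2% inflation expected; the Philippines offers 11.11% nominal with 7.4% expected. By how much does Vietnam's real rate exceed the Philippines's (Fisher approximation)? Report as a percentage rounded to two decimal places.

3.86%

Vietnam: 7.77% − 0.2% = 7.570%
The Philippines: 11.11% − 7.4% = 3.710%
Differential = 3.860% → 3.86%.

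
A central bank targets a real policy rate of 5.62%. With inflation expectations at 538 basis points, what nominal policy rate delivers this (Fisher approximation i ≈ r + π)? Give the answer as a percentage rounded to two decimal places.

i ≈ r + π = 5.62% + 5.38% = 11.00%.

11.00%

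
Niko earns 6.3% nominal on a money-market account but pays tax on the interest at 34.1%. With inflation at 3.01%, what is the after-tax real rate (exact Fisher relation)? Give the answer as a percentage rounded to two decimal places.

After-tax nominal return = 6.3% × (1 − 0.341) = 4.1517%.
1 + r = 1.041517 / 1.03010 = 1.011083
After-tax real rate = 1.011083 − 1 → 1.11%.

1.11%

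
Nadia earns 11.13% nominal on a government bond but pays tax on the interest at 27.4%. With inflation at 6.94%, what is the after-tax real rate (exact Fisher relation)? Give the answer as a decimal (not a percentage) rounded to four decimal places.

After-tax nominal return = 11.13% × (1 − 0.274) = 8.08038%.
1 + r = 1.0808038 / 1.06940 = 1.010664
After-tax real rate = 1.010664 − 1 → 0.0107.

0.0107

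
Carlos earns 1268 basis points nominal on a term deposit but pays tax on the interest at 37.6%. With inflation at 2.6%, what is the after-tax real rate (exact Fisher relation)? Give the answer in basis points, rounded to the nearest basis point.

518 basis points

After-tax nominal return = 12.68% × (1 − 0.376) = 7.91232%.
1 + r = 1.0791232 / 1.02600 = 1.051777
After-tax real rate = 1.051777 − 1 → 518 basis points.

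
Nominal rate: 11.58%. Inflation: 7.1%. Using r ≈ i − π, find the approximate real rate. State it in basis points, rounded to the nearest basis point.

r ≈ i − π = 11.58% − 7.1% = 448 basis points.

448 basis points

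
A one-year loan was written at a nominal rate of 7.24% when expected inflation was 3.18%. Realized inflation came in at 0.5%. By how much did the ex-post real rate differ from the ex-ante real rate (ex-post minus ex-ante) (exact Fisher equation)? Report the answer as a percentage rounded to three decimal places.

2.772%

Ex-ante: (1 + 0.0724)/(1 + 0.0318) − 1 = 3.9349%
Ex-post: (1 + 0.0724)/(1 + 0.0050) − 1 = 6.7065%
Difference (ex-post − ex-ante) = 2.7716% → 2.772%.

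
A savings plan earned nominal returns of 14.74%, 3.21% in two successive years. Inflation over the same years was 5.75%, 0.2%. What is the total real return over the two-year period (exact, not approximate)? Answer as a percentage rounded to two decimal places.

11.76%

Compound the nominal returns: 1.1474 × 1.0321 = 1.184232.
Compound inflation: 1.0575 × 1.0020 = 1.059615.
Deflate: 1.184232 / 1.059615 = 1.117605.
Total real return = 1.117605 − 1 → 11.76%.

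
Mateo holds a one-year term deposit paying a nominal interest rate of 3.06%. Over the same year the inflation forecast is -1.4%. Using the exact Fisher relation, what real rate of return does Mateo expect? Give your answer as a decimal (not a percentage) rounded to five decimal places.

By the Fisher relation, 1 + r = (1 + i)/(1 + π).
1 + r = 1.03060 / 0.98600 = 1.045233
r = 1.045233 − 1 = 4.5233%, i.e. 0.04523.

0.04523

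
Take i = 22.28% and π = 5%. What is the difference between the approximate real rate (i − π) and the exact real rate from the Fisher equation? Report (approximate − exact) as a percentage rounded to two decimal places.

0.82%

Approximate: r ≈ 22.280% − 5.000% = 17.2800%
Exact: (1 + 0.2228)/(1 + 0.0500) − 1 = 16.4571%
Error = 17.2800% − 16.4571% = 0.8229% → 0.82%.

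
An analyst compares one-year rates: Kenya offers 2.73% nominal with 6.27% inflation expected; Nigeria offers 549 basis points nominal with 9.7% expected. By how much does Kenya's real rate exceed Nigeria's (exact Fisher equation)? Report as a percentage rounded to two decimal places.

0.51%

Kenya: (1 + 0.0273)/(1 + 0.0627) − 1 = -3.3311%
Nigeria: (1 + 0.0549)/(1 + 0.0970) − 1 = -3.8377%
Differential = -3.3311% − (-3.8377%) = 0.5066% → 0.51%.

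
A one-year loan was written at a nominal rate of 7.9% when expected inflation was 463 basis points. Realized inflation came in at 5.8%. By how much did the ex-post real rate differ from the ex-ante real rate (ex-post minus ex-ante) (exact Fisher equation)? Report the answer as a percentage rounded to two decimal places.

Ex-ante: (1 + 0.0790)/(1 + 0.0463) − 1 = 3.1253%
Ex-post: (1 + 0.0790)/(1 + 0.0580) − 1 = 1.9849%
Difference (ex-post − ex-ante) = -1.1404% → -1.14%.

-1.14%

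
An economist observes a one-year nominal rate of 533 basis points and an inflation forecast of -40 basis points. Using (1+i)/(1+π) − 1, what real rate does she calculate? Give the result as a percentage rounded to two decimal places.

5.75%

By the Fisher identity, 1 + r = (1 + i)/(1 + π).
1 + r = 1.05330 / 0.99600 = 1.057530
r = 1.057530 − 1 = 5.7530%, i.e. 5.75%.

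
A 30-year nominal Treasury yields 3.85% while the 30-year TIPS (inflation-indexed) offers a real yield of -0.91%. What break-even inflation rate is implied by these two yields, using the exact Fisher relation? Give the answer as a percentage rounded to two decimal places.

4.80%

(1 + π) = (1 + i)/(1 + r) = 1.03850 / 0.99090 = 1.048037
Break-even inflation = 1.048037 − 1 → 4.80%.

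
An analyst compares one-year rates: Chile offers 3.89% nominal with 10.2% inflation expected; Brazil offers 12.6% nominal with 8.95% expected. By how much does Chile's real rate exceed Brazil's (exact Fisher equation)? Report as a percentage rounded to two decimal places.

-9.08%

Chile: (1 + 0.0389)/(1 + 0.1020) − 1 = -5.7260%
Brazil: (1 + 0.1260)/(1 + 0.0895) − 1 = 3.3502%
Differential = -5.7260% − 3.3502% = -9.0761% → -9.08%.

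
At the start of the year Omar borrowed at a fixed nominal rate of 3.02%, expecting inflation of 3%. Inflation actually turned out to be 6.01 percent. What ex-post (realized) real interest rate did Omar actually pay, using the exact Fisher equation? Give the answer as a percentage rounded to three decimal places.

Ex-post: (1 + 0.0302)/(1 + 0.0601) − 1 = -2.82049%
So the realized real rate is -2.820%.

-2.820%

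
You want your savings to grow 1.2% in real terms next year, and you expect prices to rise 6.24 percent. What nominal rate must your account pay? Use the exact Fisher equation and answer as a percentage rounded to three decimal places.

(1 + i) = (1 + r)(1 + π) = 1.01200 × 1.06240 = 1.0751488
i = 1.0751488 − 1, so the required nominal rate is 7.515%.

7.515%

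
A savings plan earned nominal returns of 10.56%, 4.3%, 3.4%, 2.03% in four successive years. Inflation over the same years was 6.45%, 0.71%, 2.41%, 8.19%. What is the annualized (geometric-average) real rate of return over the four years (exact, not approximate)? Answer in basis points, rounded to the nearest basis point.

Nominal growth factor = 1.1056 × 1.0430 × 1.0340 × 1.0203 = 1.21655224
Price-level growth factor = 1.0645 × 1.0071 × 1.0241 × 1.0819 = 1.18781211
Real growth factor = 1.21655224 / 1.18781211 = 1.02419586
Annualized real rate = 1.02419586^(1/4) − 1 = 0.5995% → 60 basis points.

60 basis points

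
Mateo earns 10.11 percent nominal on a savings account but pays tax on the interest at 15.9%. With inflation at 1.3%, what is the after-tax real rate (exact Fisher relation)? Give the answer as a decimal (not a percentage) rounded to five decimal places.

After-tax nominal return = 10.11% × (1 − 0.159) = 8.50251%.
1 + r = 1.0850251 / 1.01300 = 1.071101
After-tax real rate = 1.071101 − 1 → 0.07110.

0.07110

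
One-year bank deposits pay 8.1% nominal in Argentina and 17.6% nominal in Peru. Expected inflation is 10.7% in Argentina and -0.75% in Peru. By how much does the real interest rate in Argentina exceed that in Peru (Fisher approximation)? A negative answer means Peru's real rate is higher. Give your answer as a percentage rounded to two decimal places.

-20.95%

Argentina: 8.1% − 10.7% = -2.600%
Peru: 17.6% − (-0.75%) = 18.350%
Differential = -20.950% → -20.95%.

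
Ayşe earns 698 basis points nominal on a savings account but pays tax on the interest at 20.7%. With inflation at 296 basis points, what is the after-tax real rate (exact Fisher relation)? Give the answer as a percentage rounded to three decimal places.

After-tax nominal return = 6.98% × (1 − 0.207) = 5.53514%.
1 + r = 1.0553514 / 1.02960 = 1.025011
After-tax real rate = 1.025011 − 1 → 2.501%.

2.501%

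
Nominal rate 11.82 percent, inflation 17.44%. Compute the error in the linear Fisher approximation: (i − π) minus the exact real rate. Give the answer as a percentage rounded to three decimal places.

-0.835%

Approximate: r ≈ 11.820% − 17.440% = -5.6200%
Exact: (1 + 0.1182)/(1 + 0.1744) − 1 = -4.7854%
Error = -5.6200% − (-4.7854%) = -0.8346% → -0.835%.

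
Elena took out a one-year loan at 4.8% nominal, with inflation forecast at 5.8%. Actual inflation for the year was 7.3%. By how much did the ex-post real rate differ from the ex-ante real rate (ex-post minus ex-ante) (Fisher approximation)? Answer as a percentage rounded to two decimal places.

Ex-ante: 4.8% − 5.8% = -1.000%
Ex-post: 4.8% − 7.3% = -2.500%
Difference (ex-post − ex-ante) = -1.5000% → -1.50%.

-1.50%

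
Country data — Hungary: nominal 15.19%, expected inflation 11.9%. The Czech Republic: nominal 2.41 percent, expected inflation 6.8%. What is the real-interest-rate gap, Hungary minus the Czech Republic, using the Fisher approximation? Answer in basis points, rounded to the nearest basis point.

768 basis points

Hungary: 15.19% − 11.9% = 3.290%
The Czech Republic: 2.41% − 6.8% = -4.390%
Differential = 7.680% → 768 basis points.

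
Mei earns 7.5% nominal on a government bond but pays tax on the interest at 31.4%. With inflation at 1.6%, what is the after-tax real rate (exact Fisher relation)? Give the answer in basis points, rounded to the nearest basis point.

After-tax nominal return = 7.5% × (1 − 0.314) = 5.1450%.
1 + r = 1.05145 / 1.01600 = 1.034892
After-tax real rate = 1.034892 − 1 → 349 basis points.

349 basis points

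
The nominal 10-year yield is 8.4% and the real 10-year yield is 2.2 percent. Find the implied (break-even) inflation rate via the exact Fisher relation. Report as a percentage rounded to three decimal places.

(1 + π) = (1 + i)/(1 + r) = 1.08400 / 1.02200 = 1.0606654
Break-even inflation = 1.0606654 − 1 → 6.067%.

6.067%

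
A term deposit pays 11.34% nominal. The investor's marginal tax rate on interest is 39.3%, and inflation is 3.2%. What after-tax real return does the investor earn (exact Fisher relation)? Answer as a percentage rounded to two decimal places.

3.57%

After-tax nominal return = 11.34% × (1 − 0.393) = 6.88338%.
1 + r = 1.0688338 / 1.03200 = 1.035692
After-tax real rate = 1.035692 − 1 → 3.57%.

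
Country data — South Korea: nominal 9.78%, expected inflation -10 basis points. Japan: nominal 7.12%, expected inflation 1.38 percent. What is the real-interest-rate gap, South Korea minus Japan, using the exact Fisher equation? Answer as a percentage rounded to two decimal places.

South Korea: (1 + 0.0978)/(1 − 0.0010) − 1 = 9.8899%
Japan: (1 + 0.0712)/(1 + 0.0138) − 1 = 5.6619%
Differential = 9.8899% − 5.6619% = 4.2280% → 4.23%.

4.23%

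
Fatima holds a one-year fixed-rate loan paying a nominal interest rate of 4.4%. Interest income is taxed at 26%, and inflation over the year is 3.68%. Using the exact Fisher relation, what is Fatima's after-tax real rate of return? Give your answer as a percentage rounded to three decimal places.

After-tax nominal return = 4.4% × (1 − 0.26) = 3.2560%.
1 + r = 1.03256 / 1.03680 = 0.995910
After-tax real rate = 0.995910 − 1 → -0.409%.

-0.409%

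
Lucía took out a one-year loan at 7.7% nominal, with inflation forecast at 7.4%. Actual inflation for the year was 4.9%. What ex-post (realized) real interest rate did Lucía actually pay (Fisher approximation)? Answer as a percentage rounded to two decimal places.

2.80%

Ex-post: 7.7% − 4.9% = 2.800%
So the realized real rate is 2.80%.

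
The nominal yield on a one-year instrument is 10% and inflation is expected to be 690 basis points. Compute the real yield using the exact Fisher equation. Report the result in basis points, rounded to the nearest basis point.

290 basis points

1 + r = 1.10000 / 1.06900 = 1.028999
r = 1.028999 − 1 = 2.8999%, i.e. 290 basis points.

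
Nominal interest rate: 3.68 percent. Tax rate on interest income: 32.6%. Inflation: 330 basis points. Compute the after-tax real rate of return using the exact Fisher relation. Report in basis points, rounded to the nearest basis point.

After-tax nominal return = 3.68% × (1 − 0.326) = 2.48032%.
1 + r = 1.0248032 / 1.03300 = 0.992065
After-tax real rate = 0.992065 − 1 → -79 basis points.

-79 basis points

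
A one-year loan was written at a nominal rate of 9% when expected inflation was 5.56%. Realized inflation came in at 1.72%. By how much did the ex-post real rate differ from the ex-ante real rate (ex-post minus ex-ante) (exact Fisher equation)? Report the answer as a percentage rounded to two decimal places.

3.90%

Ex-ante: (1 + 0.0900)/(1 + 0.0556) − 1 = 3.2588%
Ex-post: (1 + 0.0900)/(1 + 0.0172) − 1 = 7.1569%
Difference (ex-post − ex-ante) = 3.8981% → 3.90%.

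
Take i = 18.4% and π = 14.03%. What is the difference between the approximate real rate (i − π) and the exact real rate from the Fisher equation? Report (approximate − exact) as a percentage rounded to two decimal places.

0.54%

Approximate: r ≈ 18.400% − 14.030% = 4.3700%
Exact: (1 + 0.1840)/(1 + 0.1403) − 1 = 3.8323%
Error = 4.3700% − 3.8323% = 0.5377% → 0.54%.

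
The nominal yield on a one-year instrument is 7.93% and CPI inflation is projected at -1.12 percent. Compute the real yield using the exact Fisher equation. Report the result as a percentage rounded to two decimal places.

1 + r = 1.07930 / 0.98880 = 1.091525
r = 1.091525 − 1 = 9.1525%, i.e. 9.15%.

9.15%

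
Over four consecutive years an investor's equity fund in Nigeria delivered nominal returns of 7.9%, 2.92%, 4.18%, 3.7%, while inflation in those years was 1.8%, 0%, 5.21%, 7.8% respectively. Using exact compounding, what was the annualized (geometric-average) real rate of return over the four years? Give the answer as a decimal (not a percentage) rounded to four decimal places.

Nominal growth factor = 1.0790 × 1.0292 × 1.0418 × 1.0370 = 1.19973225
Price-level growth factor = 1.0180 × 1.0000 × 1.0521 × 1.0780 = 1.15457875
Real growth factor = 1.19973225 / 1.15457875 = 1.03910820
Annualized real rate = 1.03910820^(1/4) − 1 = 0.9637% → 0.0096.

0.0096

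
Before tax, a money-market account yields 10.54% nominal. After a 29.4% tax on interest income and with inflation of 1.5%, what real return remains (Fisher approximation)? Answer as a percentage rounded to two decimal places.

After-tax nominal return = 10.54% × (1 − 0.294) = 7.44124%.
r ≈ 7.44124% − 1.5% → 5.94%.

5.94%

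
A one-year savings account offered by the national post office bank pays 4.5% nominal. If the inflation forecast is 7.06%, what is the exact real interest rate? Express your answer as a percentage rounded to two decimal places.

By the Fisher equation, 1 + r = (1 + i)/(1 + π).
1 + r = 1.04500 / 1.07060 = 0.976088
r = 0.976088 − 1 = -2.3912%, i.e. -2.39%.

-2.39%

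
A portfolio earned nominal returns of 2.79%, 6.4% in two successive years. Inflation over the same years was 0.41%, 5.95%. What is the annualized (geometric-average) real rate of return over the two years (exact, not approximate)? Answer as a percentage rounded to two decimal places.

1.39%

Nominal growth factor = 1.0279 × 1.0640 = 1.09368560
Price-level growth factor = 1.0041 × 1.0595 = 1.06384395
Real growth factor = 1.09368560 / 1.06384395 = 1.02805078
Annualized real rate = 1.02805078^(1/2) − 1 = 1.3928% → 1.39%.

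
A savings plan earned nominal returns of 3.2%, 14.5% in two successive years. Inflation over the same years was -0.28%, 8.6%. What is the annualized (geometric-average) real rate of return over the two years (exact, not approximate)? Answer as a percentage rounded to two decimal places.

Nominal growth factor = 1.0320 × 1.1450 = 1.18164000
Price-level growth factor = 0.9972 × 1.0860 = 1.08295920
Real growth factor = 1.18164000 / 1.08295920 = 1.09112144
Annualized real rate = 1.09112144^(1/2) − 1 = 4.4568% → 4.46%.

4.46%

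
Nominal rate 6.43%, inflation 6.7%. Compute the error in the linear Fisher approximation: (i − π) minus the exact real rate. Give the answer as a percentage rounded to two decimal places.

-0.02%

Approximate: r ≈ 6.430% − 6.700% = -0.2700%
Exact: (1 + 0.0643)/(1 + 0.0670) − 1 = -0.2530%
Error = -0.2700% − (-0.2530%) = -0.0170% → -0.02%.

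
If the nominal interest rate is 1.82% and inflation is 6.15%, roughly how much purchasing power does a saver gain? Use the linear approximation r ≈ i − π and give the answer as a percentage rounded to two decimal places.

r ≈ i − π = 1.82% − 6.15% = -4.33%.

-4.33%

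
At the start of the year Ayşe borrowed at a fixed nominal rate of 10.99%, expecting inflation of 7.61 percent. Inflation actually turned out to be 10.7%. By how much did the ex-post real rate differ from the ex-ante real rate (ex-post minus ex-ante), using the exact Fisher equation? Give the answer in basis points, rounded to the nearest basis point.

-288 basis points

Ex-ante: (1 + 0.1099)/(1 + 0.0761) − 1 = 3.1410%
Ex-post: (1 + 0.1099)/(1 + 0.1070) − 1 = 0.2620%
Difference (ex-post − ex-ante) = -2.8790% → -288 basis points.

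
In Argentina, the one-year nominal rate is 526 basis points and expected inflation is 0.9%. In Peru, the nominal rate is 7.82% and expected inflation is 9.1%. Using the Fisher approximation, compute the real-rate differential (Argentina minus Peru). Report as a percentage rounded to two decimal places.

5.64%

Argentina: 5.26% − 0.9% = 4.360%
Peru: 7.82% − 9.1% = -1.280%
Differential = 5.640% → 5.64%.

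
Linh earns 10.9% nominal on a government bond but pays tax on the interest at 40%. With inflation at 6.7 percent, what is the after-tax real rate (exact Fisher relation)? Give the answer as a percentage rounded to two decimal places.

After-tax nominal return = 10.9% × (1 − 0.4) = 6.5400%.
1 + r = 1.06540 / 1.06700 = 0.998500
After-tax real rate = 0.998500 − 1 → -0.15%.

-0.15%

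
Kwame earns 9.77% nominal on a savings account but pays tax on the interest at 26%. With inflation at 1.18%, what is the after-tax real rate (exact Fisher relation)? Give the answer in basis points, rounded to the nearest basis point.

After-tax nominal return = 9.77% × (1 − 0.26) = 7.2298%.
1 + r = 1.072298 / 1.01180 = 1.059792
After-tax real rate = 1.059792 − 1 → 598 basis points.

598 basis points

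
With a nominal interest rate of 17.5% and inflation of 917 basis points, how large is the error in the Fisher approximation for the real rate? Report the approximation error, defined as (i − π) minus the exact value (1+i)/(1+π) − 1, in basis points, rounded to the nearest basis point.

70 basis points

Approximate: r ≈ 17.500% − 9.170% = 8.3300%
Exact: (1 + 0.1750)/(1 + 0.0917) − 1 = 7.6303%
Error = 8.3300% − 7.6303% = 0.6997% → 70 basis points.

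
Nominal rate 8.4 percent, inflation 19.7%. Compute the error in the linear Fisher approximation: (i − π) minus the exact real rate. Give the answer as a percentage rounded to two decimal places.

-1.86%

Approximate: r ≈ 8.400% − 19.700% = -11.3000%
Exact: (1 + 0.0840)/(1 + 0.1970) − 1 = -9.4403%
Error = -11.3000% − (-9.4403%) = -1.8597% → -1.86%.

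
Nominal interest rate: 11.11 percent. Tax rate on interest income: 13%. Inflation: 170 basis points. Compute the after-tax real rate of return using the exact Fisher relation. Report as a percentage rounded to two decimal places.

7.83%

After-tax nominal return = 11.11% × (1 − 0.13) = 9.6657%.
1 + r = 1.096657 / 1.01700 = 1.078325
After-tax real rate = 1.078325 − 1 → 7.83%.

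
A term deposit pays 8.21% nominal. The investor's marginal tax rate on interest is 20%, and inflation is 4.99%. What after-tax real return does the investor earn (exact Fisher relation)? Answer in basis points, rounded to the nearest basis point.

150 basis points

After-tax nominal return = 8.21% × (1 − 0.2) = 6.5680%.
1 + r = 1.06568 / 1.04990 = 1.015030
After-tax real rate = 1.015030 − 1 → 150 basis points.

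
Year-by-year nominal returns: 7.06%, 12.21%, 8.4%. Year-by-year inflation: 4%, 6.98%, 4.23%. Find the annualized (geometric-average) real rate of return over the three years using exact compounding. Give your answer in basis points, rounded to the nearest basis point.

394 basis points

Nominal growth factor = 1.0706 × 1.1221 × 1.0840 = 1.30223116
Price-level growth factor = 1.0400 × 1.0698 × 1.0423 = 1.15965464
Real growth factor = 1.30223116 / 1.15965464 = 1.12294740
Annualized real rate = 1.12294740^(1/3) − 1 = 3.9409% → 394 basis points.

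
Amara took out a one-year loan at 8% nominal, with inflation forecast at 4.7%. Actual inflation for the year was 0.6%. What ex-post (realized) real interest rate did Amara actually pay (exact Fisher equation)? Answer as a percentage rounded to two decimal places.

7.36%

Ex-post: (1 + 0.0800)/(1 + 0.0060) − 1 = 7.3559%
So the realized real rate is 7.36%.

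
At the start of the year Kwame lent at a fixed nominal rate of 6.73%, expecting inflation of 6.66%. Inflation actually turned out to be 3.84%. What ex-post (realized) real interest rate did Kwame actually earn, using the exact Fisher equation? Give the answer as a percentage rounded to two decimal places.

2.78%

Ex-post: (1 + 0.0673)/(1 + 0.0384) − 1 = 2.7831%
So the realized real rate is 2.78%.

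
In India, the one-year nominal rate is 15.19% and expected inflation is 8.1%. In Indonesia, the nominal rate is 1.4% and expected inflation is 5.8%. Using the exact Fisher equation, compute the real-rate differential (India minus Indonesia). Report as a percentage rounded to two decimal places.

India: (1 + 0.1519)/(1 + 0.0810) − 1 = 6.5587%
Indonesia: (1 + 0.0140)/(1 + 0.0580) − 1 = -4.1588%
Differential = 6.5587% − (-4.1588%) = 10.7175% → 10.72%.

10.72%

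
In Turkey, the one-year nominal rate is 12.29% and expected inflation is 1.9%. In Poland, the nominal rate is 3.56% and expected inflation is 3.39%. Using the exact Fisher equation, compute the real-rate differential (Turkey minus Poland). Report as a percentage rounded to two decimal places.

10.03%

Turkey: (1 + 0.1229)/(1 + 0.0190) − 1 = 10.1963%
Poland: (1 + 0.0356)/(1 + 0.0339) − 1 = 0.1644%
Differential = 10.1963% − 0.1644% = 10.0318% → 10.03%.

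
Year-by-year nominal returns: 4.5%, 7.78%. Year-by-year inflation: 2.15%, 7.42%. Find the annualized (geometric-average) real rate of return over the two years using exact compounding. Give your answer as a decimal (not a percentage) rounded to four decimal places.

0.0131

Nominal growth factor = 1.0450 × 1.0778 = 1.12630100
Price-level growth factor = 1.0215 × 1.0742 = 1.09729530
Real growth factor = 1.12630100 / 1.09729530 = 1.02643381
Annualized real rate = 1.02643381^(1/2) − 1 = 1.3131% → 0.0131.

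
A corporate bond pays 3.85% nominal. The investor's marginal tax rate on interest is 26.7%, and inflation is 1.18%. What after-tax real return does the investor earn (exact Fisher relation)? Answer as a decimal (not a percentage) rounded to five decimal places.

0.01623

After-tax nominal return = 3.85% × (1 − 0.267) = 2.82205%.
1 + r = 1.0282205 / 1.01180 = 1.016229
After-tax real rate = 1.016229 − 1 → 0.01623.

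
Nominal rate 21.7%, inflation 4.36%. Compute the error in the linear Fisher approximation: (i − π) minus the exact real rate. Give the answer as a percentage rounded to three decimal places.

Approximate: r ≈ 21.700% − 4.360% = 17.3400%
Exact: (1 + 0.2170)/(1 + 0.0436) − 1 = 16.6156%
Error = 17.3400% − 16.6156% = 0.7244% → 0.724%.

0.724%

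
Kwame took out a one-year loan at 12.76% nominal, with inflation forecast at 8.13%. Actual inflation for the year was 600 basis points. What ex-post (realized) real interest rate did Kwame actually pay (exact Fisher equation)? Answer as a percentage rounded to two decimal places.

6.38%

Ex-post: (1 + 0.1276)/(1 + 0.0600) − 1 = 6.3774%
So the realized real rate is 6.38%.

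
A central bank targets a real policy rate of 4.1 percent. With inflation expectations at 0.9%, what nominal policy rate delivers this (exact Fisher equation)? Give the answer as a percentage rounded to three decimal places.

5.037%

(1 + i) = (1 + r)(1 + π) = 1.04100 × 1.00900 = 1.050369
i = 1.050369 − 1, so the required nominal rate is 5.037%.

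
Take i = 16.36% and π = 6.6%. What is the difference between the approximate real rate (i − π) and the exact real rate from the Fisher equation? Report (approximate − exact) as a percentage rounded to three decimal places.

0.604%

Approximate: r ≈ 16.360% − 6.600% = 9.7600%
Exact: (1 + 0.1636)/(1 + 0.0660) − 1 = 9.1557%
Error = 9.7600% − 9.1557% = 0.6043% → 0.604%.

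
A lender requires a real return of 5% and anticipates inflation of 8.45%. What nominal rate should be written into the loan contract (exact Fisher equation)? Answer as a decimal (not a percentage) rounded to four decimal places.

(1 + i) = (1 + r)(1 + π) = 1.05000 × 1.08450 = 1.138725
i = 1.138725 − 1, so the required nominal rate is 0.1387.

0.1387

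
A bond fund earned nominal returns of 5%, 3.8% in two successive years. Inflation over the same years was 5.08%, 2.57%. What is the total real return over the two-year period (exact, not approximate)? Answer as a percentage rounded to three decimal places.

Nominal growth factor = 1.0500 × 1.0380 = 1.089900
Price-level growth factor = 1.0508 × 1.0257 = 1.077806
Real growth factor = 1.089900 / 1.077806 = 1.011221
Total real return = 1.011221 − 1 → 1.122%.

1.122%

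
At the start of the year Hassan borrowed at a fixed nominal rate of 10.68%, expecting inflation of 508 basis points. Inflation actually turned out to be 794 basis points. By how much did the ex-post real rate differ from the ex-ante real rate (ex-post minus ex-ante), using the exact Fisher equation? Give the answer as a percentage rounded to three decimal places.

Ex-ante: (1 + 0.1068)/(1 + 0.0508) − 1 = 5.3293%
Ex-post: (1 + 0.1068)/(1 + 0.0794) − 1 = 2.5384%
Difference (ex-post − ex-ante) = -2.7908% → -2.791%.

-2.791%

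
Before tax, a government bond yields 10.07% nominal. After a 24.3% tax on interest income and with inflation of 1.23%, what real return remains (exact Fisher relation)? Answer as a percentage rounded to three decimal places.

After-tax nominal return = 10.07% × (1 − 0.243) = 7.62299%.
1 + r = 1.0762299 / 1.01230 = 1.063153
After-tax real rate = 1.063153 − 1 → 6.315%.

6.315%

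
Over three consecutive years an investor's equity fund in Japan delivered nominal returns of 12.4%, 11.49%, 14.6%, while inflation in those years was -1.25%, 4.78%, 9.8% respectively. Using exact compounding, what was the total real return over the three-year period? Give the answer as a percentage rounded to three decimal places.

Nominal growth factor = 1.1240 × 1.1149 × 1.1460 = 1.436107
Price-level growth factor = 0.9875 × 1.0478 × 1.0980 = 1.136103
Real growth factor = 1.436107 / 1.136103 = 1.264064
Total real return = 1.264064 − 1 → 26.406%.

26.406%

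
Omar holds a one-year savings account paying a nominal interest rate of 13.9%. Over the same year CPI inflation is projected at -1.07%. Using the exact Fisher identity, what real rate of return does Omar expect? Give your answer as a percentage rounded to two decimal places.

15.13%

By the Fisher identity, 1 + r = (1 + i)/(1 + π).
1 + r = 1.13900 / 0.98930 = 1.151319
r = 1.151319 − 1 = 15.1319%, i.e. 15.13%.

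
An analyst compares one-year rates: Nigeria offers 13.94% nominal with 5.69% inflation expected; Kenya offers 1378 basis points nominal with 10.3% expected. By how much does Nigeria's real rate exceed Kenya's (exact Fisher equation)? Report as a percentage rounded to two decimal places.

4.65%

Nigeria: (1 + 0.1394)/(1 + 0.0569) − 1 = 7.8058%
Kenya: (1 + 0.1378)/(1 + 0.1030) − 1 = 3.1550%
Differential = 7.8058% − 3.1550% = 4.6508% → 4.65%.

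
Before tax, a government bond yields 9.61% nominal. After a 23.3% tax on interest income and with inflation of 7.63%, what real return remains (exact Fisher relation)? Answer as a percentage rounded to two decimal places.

After-tax nominal return = 9.61% × (1 − 0.233) = 7.37087%.
1 + r = 1.0737087 / 1.07630 = 0.997592
After-tax real rate = 0.997592 − 1 → -0.24%.

-0.24%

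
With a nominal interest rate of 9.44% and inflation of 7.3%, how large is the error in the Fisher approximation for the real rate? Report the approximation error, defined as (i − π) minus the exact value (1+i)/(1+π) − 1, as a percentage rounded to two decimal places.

0.15%

Approximate: r ≈ 9.440% − 7.300% = 2.1400%
Exact: (1 + 0.0944)/(1 + 0.0730) − 1 = 1.9944%
Error = 2.1400% − 1.9944% = 0.1456% → 0.15%.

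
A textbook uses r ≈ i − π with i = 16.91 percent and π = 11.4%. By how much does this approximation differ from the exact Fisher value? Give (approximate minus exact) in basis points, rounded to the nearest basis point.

56 basis points

Approximate: r ≈ 16.910% − 11.400% = 5.5100%
Exact: (1 + 0.1691)/(1 + 0.1140) − 1 = 4.9461%
Error = 5.5100% − 4.9461% = 0.5639% → 56 basis points.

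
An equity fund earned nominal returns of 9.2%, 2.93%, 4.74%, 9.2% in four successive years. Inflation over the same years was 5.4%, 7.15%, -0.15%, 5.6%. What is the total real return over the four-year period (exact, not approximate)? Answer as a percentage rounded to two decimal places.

7.96%

Nominal growth factor = 1.0920 × 1.0293 × 1.0474 × 1.0920 = 1.285582
Price-level growth factor = 1.0540 × 1.0715 × 0.9985 × 1.0560 = 1.190816
Real growth factor = 1.285582 / 1.190816 = 1.079581
Total real return = 1.079581 − 1 → 7.96%.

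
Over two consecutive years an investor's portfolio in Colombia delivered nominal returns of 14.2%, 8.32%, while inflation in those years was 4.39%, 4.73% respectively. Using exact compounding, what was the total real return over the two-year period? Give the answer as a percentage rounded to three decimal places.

13.147%

Nominal growth factor = 1.1420 × 1.0832 = 1.237014
Price-level growth factor = 1.0439 × 1.0473 = 1.093276
Real growth factor = 1.237014 / 1.093276 = 1.131474
Total real return = 1.131474 − 1 → 13.147%.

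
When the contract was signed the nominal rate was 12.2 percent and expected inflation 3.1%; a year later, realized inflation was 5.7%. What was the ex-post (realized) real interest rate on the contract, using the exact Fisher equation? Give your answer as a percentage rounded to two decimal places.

6.15%

Ex-post: (1 + 0.1220)/(1 + 0.0570) − 1 = 6.1495%
So the realized real rate is 6.15%.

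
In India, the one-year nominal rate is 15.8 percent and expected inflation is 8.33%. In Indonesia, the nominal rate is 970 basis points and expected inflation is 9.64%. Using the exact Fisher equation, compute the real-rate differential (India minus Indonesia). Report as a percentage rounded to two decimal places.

India: (1 + 0.1580)/(1 + 0.0833) − 1 = 6.8956%
Indonesia: (1 + 0.0970)/(1 + 0.0964) − 1 = 0.0547%
Differential = 6.8956% − 0.0547% = 6.8409% → 6.84%.

6.84%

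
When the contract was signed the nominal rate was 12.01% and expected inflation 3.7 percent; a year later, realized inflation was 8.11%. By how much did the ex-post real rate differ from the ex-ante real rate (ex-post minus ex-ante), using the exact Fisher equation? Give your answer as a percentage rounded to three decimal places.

Ex-ante: (1 + 0.1201)/(1 + 0.0370) − 1 = 8.0135%
Ex-post: (1 + 0.1201)/(1 + 0.0811) − 1 = 3.6074%
Difference (ex-post − ex-ante) = -4.4061% → -4.406%.

-4.406%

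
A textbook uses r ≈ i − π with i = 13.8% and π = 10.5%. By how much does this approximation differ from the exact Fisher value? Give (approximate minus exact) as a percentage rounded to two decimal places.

0.31%

Approximate: r ≈ 13.800% − 10.500% = 3.3000%
Exact: (1 + 0.1380)/(1 + 0.1050) − 1 = 2.9864%
Error = 3.3000% − 2.9864% = 0.3136% → 0.31%.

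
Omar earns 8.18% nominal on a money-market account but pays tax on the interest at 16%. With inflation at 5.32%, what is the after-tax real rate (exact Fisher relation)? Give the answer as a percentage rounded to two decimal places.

After-tax nominal return = 8.18% × (1 − 0.16) = 6.8712%.
1 + r = 1.068712 / 1.05320 = 1.014728
After-tax real rate = 1.014728 − 1 → 1.47%.

1.47%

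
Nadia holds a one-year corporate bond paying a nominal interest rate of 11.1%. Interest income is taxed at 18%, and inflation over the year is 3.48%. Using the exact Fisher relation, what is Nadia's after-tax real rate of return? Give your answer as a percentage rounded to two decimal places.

5.43%

After-tax nominal return = 11.1% × (1 − 0.18) = 9.1020%.
1 + r = 1.09102 / 1.03480 = 1.054329
After-tax real rate = 1.054329 − 1 → 5.43%.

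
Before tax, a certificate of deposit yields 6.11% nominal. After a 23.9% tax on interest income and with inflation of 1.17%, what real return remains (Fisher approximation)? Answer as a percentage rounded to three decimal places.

3.480%

After-tax nominal return = 6.11% × (1 − 0.239) = 4.64971%.
r ≈ 4.64971% − 1.17% → 3.480%.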